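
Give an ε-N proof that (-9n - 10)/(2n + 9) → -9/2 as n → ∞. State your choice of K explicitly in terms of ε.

Fix ε > 0. For n ≥ 1, |(-9n - 10)/(2n + 9) + 9/2| = |61|/(2(2n + 9)) = 61/(2(2n + 9)).
Since 2n + 9 ≥ 2n for n ≥ 1, this is ≤ 61/(2·2n) = (61/4)/n.
So |(-9n - 10)/(2n + 9) + 9/2| < ε whenever n > (61/4)/ε.
Take K = (61/4)/ε. If n > K then |(-9n - 10)/(2n + 9) + 9/2| ≤ (61/4)/n < ε.

K = (61/4)/ε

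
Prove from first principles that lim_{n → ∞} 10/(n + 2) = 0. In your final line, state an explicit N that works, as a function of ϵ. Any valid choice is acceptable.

N = 10/ϵ

Let ϵ > 0. For n ≥ 1, |10/(n + 2) − 0| = 10/(n + 2) ≤ 10/n.
We need 10/n < ϵ, i.e. n > 10/ϵ.
Take N = 10/ϵ. If n > N then |10/(n + 2)| ≤ 10/n < ϵ.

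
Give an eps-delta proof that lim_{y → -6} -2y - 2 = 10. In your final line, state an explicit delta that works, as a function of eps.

delta = eps/2

Let eps > 0. We need delta > 0 so that 0 < |y + 6| < delta implies |(-2y - 2) − 10| < eps.
Since (-2y - 2) − 10 = -2(y + 6), we have |(-2y - 2) − 10| = 2|y + 6|.
So 2|y + 6| < eps exactly when |y + 6| < eps/2.
Choosing delta = eps/2 gives |(-2y - 2) − 10| = 2|y + 6| < eps whenever |y + 6| < delta.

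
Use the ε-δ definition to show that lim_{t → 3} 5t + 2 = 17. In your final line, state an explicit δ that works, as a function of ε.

δ = ε/5

Let ε > 0. We need δ > 0 so that 0 < |t − 3| < δ implies |(5t + 2) − 17| < ε.
|(5t + 2) − 17| = |5t - 15| = 5|t − 3|.
So 5|t − 3| < ε exactly when |t − 3| < ε/5.
Choosing δ = ε/5 gives |(5t + 2) − 17| = 5|t − 3| < ε whenever |t − 3| < δ.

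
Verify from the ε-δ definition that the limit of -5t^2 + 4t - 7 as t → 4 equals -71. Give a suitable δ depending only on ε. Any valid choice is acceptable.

δ = min(1, ε/41)

Suppose ε > 0. We want δ > 0 such that 0 < |t − 4| < δ implies |(-5t^2 + 4t - 7) + 71| < ε.
(-5t^2 + 4t - 7) + 71 = -5t^2 + 4t + 64 = (t − 4)(-5t - 16).
So |(-5t^2 + 4t - 7) + 71| = |t − 4|·|-5t - 16|.
Require δ ≤ 1. Then |t − 4| < 1 gives |t| < 5, and by the triangle inequality |-5t - 16| ≤ 5·5 + 16 = 41.
Hence |(-5t^2 + 4t - 7) + 71| ≤ 41|t − 4| < ε provided |t − 4| < ε/41.
Choosing δ = min(1, ε/41) ensures both conditions, hence |(-5t^2 + 4t - 7) + 71| < ε.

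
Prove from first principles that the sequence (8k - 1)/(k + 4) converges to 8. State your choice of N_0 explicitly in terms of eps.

N_0 = 33/eps

Suppose eps > 0. For k ≥ 1, |(8k - 1)/(k + 4) − 8| = |-33|/((k + 4)) = 33/((k + 4)).
Since k + 4 ≥ k for k ≥ 1, this is ≤ 33/(k) = 33/k.
So |(8k - 1)/(k + 4) − 8| < eps whenever k > 33/eps.
Take N_0 = 33/eps. If k > N_0 then |(8k - 1)/(k + 4) − 8| ≤ 33/k < eps.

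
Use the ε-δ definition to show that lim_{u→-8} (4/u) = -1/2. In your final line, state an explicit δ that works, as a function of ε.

Suppose ε > 0. We seek δ > 0 such that 0 < |u + 8| < δ implies |4/u + 1/2| < ε.
|4/u + 1/2| = 4·|-8 − u|/(8·|u|) = 4|u + 8|/(8|u|).
Restrict δ ≤ 4. Then |u + 8| < 4 gives |u| > 4, so 8|u| > 32.
Then |4/u + 1/2| < 4|u + 8|/32, which is < ε when |u + 8| < 8ε.
Take δ = min(4, 8ε). Then 0 < |u + 8| < δ gives both |u + 8| < 4 and |u + 8| < 8ε, so |4/u + 1/2| < ε.

δ = min(4, 8ε)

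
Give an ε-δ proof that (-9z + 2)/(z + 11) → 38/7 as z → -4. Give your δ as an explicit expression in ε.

Suppose ε > 0. We want δ > 0 with 0 < |z + 4| < δ ⇒ |(-9z + 2)/(z + 11) − (38/7)| < ε.
Combining over a common denominator, (-9z + 2)/(z + 11) − (38/7) = [(-9z + 2)·7 − 38·(z + 11)] / [7·(z + 11)] = -101(z + 4) / (7(z + 11)).
So |(-9z + 2)/(z + 11) − (38/7)| = 101|z + 4| / (7·|z + 11|).
Restrict δ ≤ 7/2. Then |z + 4| < 7/2 gives |z + 11| = |(z + 4) + 7| ≥ 7 − 7/2 = 7/2.
Hence |(-9z + 2)/(z + 11) − (38/7)| < 101|z + 4|/(7·(7/2)) = (202/49)|z + 4|, which is < ε once |z + 4| < (49/202)ε.
Take δ = min(7/2, (49/202)ε). Then 0 < |z + 4| < δ forces both bounds, so |(-9z + 2)/(z + 11) − (38/7)| < ε.

δ = min(7/2, (49/202)ε)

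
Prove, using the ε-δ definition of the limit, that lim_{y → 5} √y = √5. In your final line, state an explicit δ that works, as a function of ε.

Fix ε > 0. We want δ > 0 such that 0 < |y − 5| < δ implies |√y − √5| < ε.
Rationalise: √y − √5 = (y − 5)/(√y + √5), so |√y − √5| = |y − 5|/(√y + √5).
Restrict δ ≤ 5 so that |y − 5| < 5 forces y > 0, and then √y + √5 > √5.
Hence |√y − √5| < |y − 5|/√5, which is < ε once |y − 5| < √5·ε.
Take δ = min(5, √5·ε). If 0 < |y − 5| < δ then y > 0 and |√y − √5| < |y − 5|/√5 < ε.

δ = min(5, √5·ε)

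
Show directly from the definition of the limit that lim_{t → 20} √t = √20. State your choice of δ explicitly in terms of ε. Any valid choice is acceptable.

Fix ε > 0. We want δ > 0 such that 0 < |t − 20| < δ implies |√t − √20| < ε.
Rationalise: √t − √20 = (t − 20)/(√t + √20), so |√t − √20| = |t − 20|/(√t + √20).
Restrict δ ≤ 20 so that |t − 20| < 20 forces t > 0, and then √t + √20 > √20.
Hence |√t − √20| < |t − 20|/√20, which is < ε once |t − 20| < √20·ε.
Take δ = min(20, √20·ε). If 0 < |t − 20| < δ then t > 0 and |√t − √20| < |t − 20|/√20 < ε.

δ = min(20, √20·ε)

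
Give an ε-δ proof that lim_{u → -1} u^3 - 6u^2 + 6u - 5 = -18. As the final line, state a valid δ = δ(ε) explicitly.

δ = min(1, ε/31)

Fix ε > 0. We want δ > 0 such that 0 < |u + 1| < δ implies |(u^3 - 6u^2 + 6u - 5) + 18| < ε.
(u^3 - 6u^2 + 6u - 5) + 18 = u^3 - 6u^2 + 6u + 13 = (u + 1)(u^2 - 7u + 13).
So |(u^3 - 6u^2 + 6u - 5) + 18| = |u + 1|·|u^2 - 7u + 13|.
Require δ ≤ 1. Then |u + 1| < 1 gives |u| < 2, and by the triangle inequality |u^2 - 7u + 13| ≤ 2^2 + 7·2 + 13 = 31.
Hence |(u^3 - 6u^2 + 6u - 5) + 18| ≤ 31|u + 1| < ε provided |u + 1| < ε/31.
Choosing δ = min(1, ε/31) ensures both conditions, hence |(u^3 - 6u^2 + 6u - 5) + 18| < ε.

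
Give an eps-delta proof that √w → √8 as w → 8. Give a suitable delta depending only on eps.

Let eps > 0 be given. We want delta > 0 such that 0 < |w − 8| < delta implies |√w − √8| < eps.
Multiplying by the conjugate, |√w − √8| = |w − 8|/(√w + √8).
Restrict delta ≤ 8 so that |w − 8| < 8 forces w > 0, and then √w + √8 > √8.
Hence |√w − √8| < |w − 8|/√8, which is < eps once |w − 8| < √8·eps.
Take delta = min(8, √8·eps). If 0 < |w − 8| < delta then w > 0 and |√w − √8| < |w − 8|/√8 < eps.

delta = min(8, √8·eps)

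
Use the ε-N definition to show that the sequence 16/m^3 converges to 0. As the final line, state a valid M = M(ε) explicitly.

Fix ε > 0. For m ≥ 1, |16/m^3 − 0| = 16/m^3.
16/m^3 < ε ⇔ m^3 > 16/ε ⇔ m > (16/ε)^{1/3}.
Take M = (16/ε)^{1/3}. Then m > M implies 16/m^3 < ε.

M = (16/ε)^{1/3}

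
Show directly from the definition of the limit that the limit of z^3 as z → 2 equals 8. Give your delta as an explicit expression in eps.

delta = min(2, eps/28)

Suppose eps > 0. We seek delta > 0 with 0 < |z − 2| < delta ⇒ |z^3 − 8| < eps.
Factor: z^3 − 8 = (z − 2)(z^2 + 2z + 4), so |z^3 − 8| = |z − 2|·|z^2 + 2z + 4|.
Restrict delta ≤ 2. Then |z − 2| < 2 gives |z| < 4, so by the triangle inequality |z^2 + 2z + 4| ≤ 4^2 + 2·4 + 4 = 28.
Hence |z^3 − 8| ≤ 28|z − 2|, which is < eps once |z − 2| < eps/28.
Take delta = min(2, eps/28). If 0 < |z − 2| < delta then both bounds hold and |z^3 − 8| ≤ 28|z − 2| < 28·(eps/28) = eps.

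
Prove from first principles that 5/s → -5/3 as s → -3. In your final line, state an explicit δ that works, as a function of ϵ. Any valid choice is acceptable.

δ = min(3/2, (9/10)ϵ)

Let ϵ > 0. We seek δ > 0 such that 0 < |s + 3| < δ implies |5/s + 5/3| < ϵ.
|5/s + 5/3| = 5·|-3 − s|/(3·|s|) = 5|s + 3|/(3|s|).
Require δ ≤ 3/2 so that |s| > 3 − 3/2 = 3/2, hence 3|s| > 9/2.
Then |5/s + 5/3| < 5|s + 3|/(9/2), which is < ϵ when |s + 3| < (9/10)ϵ.
Take δ = min(3/2, (9/10)ϵ). Then 0 < |s + 3| < δ gives both |s + 3| < 3/2 and |s + 3| < (9/10)ϵ, so |5/s + 5/3| < ϵ.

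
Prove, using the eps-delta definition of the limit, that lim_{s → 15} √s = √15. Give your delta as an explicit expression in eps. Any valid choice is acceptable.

delta = min(15, √15·eps)

Let eps > 0 be given. We want delta > 0 such that 0 < |s − 15| < delta implies |√s − √15| < eps.
Rationalise: √s − √15 = (s − 15)/(√s + √15), so |√s − √15| = |s − 15|/(√s + √15).
Restrict delta ≤ 15 so that |s − 15| < 15 forces s > 0, and then √s + √15 > √15.
Hence |√s − √15| < |s − 15|/√15, which is < eps once |s − 15| < √15·eps.
Take delta = min(15, √15·eps). If 0 < |s − 15| < delta then s > 0 and |√s − √15| < |s − 15|/√15 < eps.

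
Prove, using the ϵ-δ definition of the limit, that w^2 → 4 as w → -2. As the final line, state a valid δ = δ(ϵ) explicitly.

δ = min(1, ϵ/5)

Let ϵ > 0 be given. We seek δ > 0 with 0 < |w + 2| < δ ⇒ |w^2 − 4| < ϵ.
Factor: w^2 − 4 = (w + 2)(w - 2), so |w^2 − 4| = |w + 2|·|w - 2|.
Impose δ ≤ 1 so that |w| < 3; then |w - 2| ≤ 5.
Hence |w^2 − 4| ≤ 5|w + 2|, which is < ϵ once |w + 2| < ϵ/5.
Take δ = min(1, ϵ/5). If 0 < |w + 2| < δ then both bounds hold and |w^2 − 4| ≤ 5|w + 2| < 5·(ϵ/5) = ϵ.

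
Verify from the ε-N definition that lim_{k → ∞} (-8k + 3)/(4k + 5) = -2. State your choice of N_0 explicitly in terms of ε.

N_0 = (13/4)/ε

Fix ε > 0. For k ≥ 1, |(-8k + 3)/(4k + 5) + 2| = |52|/(4(4k + 5)) = 52/(4(4k + 5)).
Since 4k + 5 ≥ 4k for k ≥ 1, this is ≤ 52/(4·4k) = (13/4)/k.
So |(-8k + 3)/(4k + 5) + 2| < ε whenever k > (13/4)/ε.
Take N_0 = (13/4)/ε. If k > N_0 then |(-8k + 3)/(4k + 5) + 2| ≤ (13/4)/k < ε.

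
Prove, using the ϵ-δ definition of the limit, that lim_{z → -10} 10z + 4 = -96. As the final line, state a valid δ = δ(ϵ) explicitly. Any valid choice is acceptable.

Let ϵ > 0 be given. We need δ > 0 so that 0 < |z + 10| < δ implies |(10z + 4) + 96| < ϵ.
Since (10z + 4) + 96 = 10(z + 10), we have |(10z + 4) + 96| = 10|z + 10|.
So 10|z + 10| < ϵ exactly when |z + 10| < ϵ/10.
Choosing δ = ϵ/10 gives |(10z + 4) + 96| = 10|z + 10| < ϵ whenever |z + 10| < δ.

δ = ϵ/10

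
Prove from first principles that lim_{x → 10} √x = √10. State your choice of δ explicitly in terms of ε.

δ = min(10, √10·ε)

Fix ε > 0. We want δ > 0 such that 0 < |x − 10| < δ implies |√x − √10| < ε.
Rationalise: √x − √10 = (x − 10)/(√x + √10), so |√x − √10| = |x − 10|/(√x + √10).
Restrict δ ≤ 10 so that |x − 10| < 10 forces x > 0, and then √x + √10 > √10.
Hence |√x − √10| < |x − 10|/√10, which is < ε once |x − 10| < √10·ε.
Take δ = min(10, √10·ε). If 0 < |x − 10| < δ then x > 0 and |√x − √10| < |x − 10|/√10 < ε.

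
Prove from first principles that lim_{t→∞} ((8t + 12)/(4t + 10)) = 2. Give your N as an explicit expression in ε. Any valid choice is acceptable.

N = 2/ε

Fix ε > 0. We seek N > 0 such that t > N implies |(8t + 12)/(4t + 10) − 2| < ε.
(8t + 12)/(4t + 10) − 2 = (4(8t + 12) − 8(4t + 10)) / (4(4t + 10)) = -32/(4(4t + 10)).
For t > 0 we have 4t + 10 > 4t, so |(8t + 12)/(4t + 10) − 2| = 32/(4(4t + 10)) < 32/(4·4t) = 2/t.
Thus |(8t + 12)/(4t + 10) − 2| < ε whenever t > 2/ε.
Take N = 2/ε. If t > N then |(8t + 12)/(4t + 10) − 2| < 2/t < ε.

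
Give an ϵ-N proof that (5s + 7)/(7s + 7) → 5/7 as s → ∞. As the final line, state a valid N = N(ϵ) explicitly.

N = (2/7)/ϵ

Let ϵ > 0 be given. We seek N > 0 such that s > N implies |(5s + 7)/(7s + 7) − (5/7)| < ϵ.
(5s + 7)/(7s + 7) − (5/7) = (7(5s + 7) − 5(7s + 7)) / (7(7s + 7)) = 14/(7(7s + 7)).
For s > 0 we have 7s + 7 > 7s, so |(5s + 7)/(7s + 7) − (5/7)| = 14/(7(7s + 7)) < 14/(7·7s) = (2/7)/s.
Thus |(5s + 7)/(7s + 7) − (5/7)| < ϵ whenever s > (2/7)/ϵ.
Take N = (2/7)/ϵ. If s > N then |(5s + 7)/(7s + 7) − (5/7)| < (2/7)/s < ϵ.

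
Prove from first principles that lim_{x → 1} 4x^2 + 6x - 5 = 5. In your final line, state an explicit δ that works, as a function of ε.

Let ε > 0 be given. We want δ > 0 such that 0 < |x − 1| < δ implies |(4x^2 + 6x - 5) − 5| < ε.
(4x^2 + 6x - 5) − 5 = 4x^2 + 6x - 10 = (x − 1)(4x + 10).
So |(4x^2 + 6x - 5) − 5| = |x − 1|·|4x + 10|.
Assume first that |x − 1| < 1, so |x| < 2. Then |4x + 10| ≤ 4·2 + 10 = 18.
Hence |(4x^2 + 6x - 5) − 5| ≤ 18|x − 1| < ε provided |x − 1| < ε/18.
Take δ = min(1, ε/18). Then 0 < |x − 1| < δ gives both |x − 1| < 1 and |x − 1| < ε/18, so |(4x^2 + 6x - 5) − 5| < ε.

δ = min(1, ε/18)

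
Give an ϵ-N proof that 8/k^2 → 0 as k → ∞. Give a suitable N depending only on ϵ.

Suppose ϵ > 0. For k ≥ 1, |8/k^2 − 0| = 8/k^2.
8/k^2 < ϵ ⇔ k^2 > 8/ϵ ⇔ k > (8/ϵ)^{1/2}.
Take N = (8/ϵ)^{1/2}. Then k > N implies 8/k^2 < ϵ.

N = (8/ϵ)^{1/2}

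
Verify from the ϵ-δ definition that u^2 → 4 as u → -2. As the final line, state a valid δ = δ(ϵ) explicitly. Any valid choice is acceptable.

Let ϵ > 0. We seek δ > 0 with 0 < |u + 2| < δ ⇒ |u^2 − 4| < ϵ.
Factor: u^2 − 4 = (u + 2)(u - 2), so |u^2 − 4| = |u + 2|·|u - 2|.
Restrict δ ≤ 1. Then |u + 2| < 1 gives |u| < 3, so by the triangle inequality |u - 2| ≤ 3 + 2 = 5.
Hence |u^2 − 4| ≤ 5|u + 2|, which is < ϵ once |u + 2| < ϵ/5.
Take δ = min(1, ϵ/5). If 0 < |u + 2| < δ then both bounds hold and |u^2 − 4| ≤ 5|u + 2| < 5·(ϵ/5) = ϵ.

δ = min(1, ϵ/5)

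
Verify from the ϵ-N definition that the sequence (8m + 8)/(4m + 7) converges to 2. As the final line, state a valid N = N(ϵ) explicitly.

N = (3/2)/ϵ

Let ϵ > 0 be given. For m ≥ 1, |(8m + 8)/(4m + 7) − 2| = |-24|/(4(4m + 7)) = 24/(4(4m + 7)).
Since 4m + 7 ≥ 4m for m ≥ 1, this is ≤ 24/(4·4m) = (3/2)/m.
So |(8m + 8)/(4m + 7) − 2| < ϵ whenever m > (3/2)/ϵ.
Take N = (3/2)/ϵ. If m > N then |(8m + 8)/(4m + 7) − 2| ≤ (3/2)/m < ϵ.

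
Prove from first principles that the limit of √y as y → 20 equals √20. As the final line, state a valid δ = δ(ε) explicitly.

Let ε > 0. We want δ > 0 such that 0 < |y − 20| < δ implies |√y − √20| < ε.
Multiplying by the conjugate, |√y − √20| = |y − 20|/(√y + √20).
Restrict δ ≤ 20 so that |y − 20| < 20 forces y > 0, and then √y + √20 > √20.
Hence |√y − √20| < |y − 20|/√20, which is < ε once |y − 20| < √20·ε.
Take δ = min(20, √20·ε). If 0 < |y − 20| < δ then y > 0 and |√y − √20| < |y − 20|/√20 < ε.

δ = min(20, √20·ε)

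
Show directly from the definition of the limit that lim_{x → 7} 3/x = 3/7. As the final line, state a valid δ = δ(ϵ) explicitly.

δ = min(7/2, (49/6)ϵ)

Let ϵ > 0. We seek δ > 0 such that 0 < |x − 7| < δ implies |3/x − (3/7)| < ϵ.
|3/x − (3/7)| = 3·|7 − x|/(7·|x|) = 3|x − 7|/(7|x|).
Restrict δ ≤ 7/2. Then |x − 7| < 7/2 gives |x| > 7/2, so 7|x| > 49/2.
Then |3/x − (3/7)| < 3|x − 7|/(49/2), which is < ϵ when |x − 7| < (49/6)ϵ.
Take δ = min(7/2, (49/6)ϵ). Then 0 < |x − 7| < δ gives both |x − 7| < 7/2 and |x − 7| < (49/6)ϵ, so |3/x − (3/7)| < ϵ.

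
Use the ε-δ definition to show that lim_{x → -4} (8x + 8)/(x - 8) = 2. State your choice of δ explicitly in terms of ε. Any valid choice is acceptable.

Fix ε > 0. We want δ > 0 with 0 < |x + 4| < δ ⇒ |(8x + 8)/(x - 8) − 2| < ε.
Combining over a common denominator, (8x + 8)/(x - 8) − 2 = [(8x + 8)·(-12) − (-24)·(x - 8)] / [(-12)·(x - 8)] = -72(x + 4) / ((-12)(x - 8)).
So |(8x + 8)/(x - 8) − 2| = 72|x + 4| / (12·|x − 8|).
Require δ ≤ 6, so |x − 8| ≥ |-12| − |x + 4| > 12 − 6 = 6.
Hence |(8x + 8)/(x - 8) − 2| < 72|x + 4|/(12·6) = |x + 4|, which is < ε once |x + 4| < ε.
Take δ = min(6, ε). Then 0 < |x + 4| < δ forces both bounds, so |(8x + 8)/(x - 8) − 2| < ε.

δ = min(6, ε)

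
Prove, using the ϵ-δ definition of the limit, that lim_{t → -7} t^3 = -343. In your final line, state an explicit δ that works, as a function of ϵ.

δ = min(1, ϵ/169)

Let ϵ > 0 be given. We seek δ > 0 with 0 < |t + 7| < δ ⇒ |t^3 + 343| < ϵ.
Factor: t^3 + 343 = (t + 7)(t^2 - 7t + 49), so |t^3 + 343| = |t + 7|·|t^2 - 7t + 49|.
Impose δ ≤ 1 so that |t| < 8; then |t^2 - 7t + 49| ≤ 169.
Hence |t^3 + 343| ≤ 169|t + 7|, which is < ϵ once |t + 7| < ϵ/169.
Take δ = min(1, ϵ/169). If 0 < |t + 7| < δ then both bounds hold and |t^3 + 343| ≤ 169|t + 7| < 169·(ϵ/169) = ϵ.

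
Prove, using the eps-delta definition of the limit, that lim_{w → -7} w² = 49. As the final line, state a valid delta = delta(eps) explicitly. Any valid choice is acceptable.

Let eps > 0 be given. We seek delta > 0 with 0 < |w + 7| < delta ⇒ |w² − 49| < eps.
Factor: w² − 49 = (w + 7)(w - 7), so |w² − 49| = |w + 7|·|w - 7|.
Impose delta ≤ 2 so that |w| < 9; then |w - 7| ≤ 16.
Hence |w² − 49| ≤ 16|w + 7|, which is < eps once |w + 7| < eps/16.
Take delta = min(2, eps/16). If 0 < |w + 7| < delta then both bounds hold and |w² − 49| ≤ 16|w + 7| < 16·(eps/16) = eps.

delta = min(2, eps/16)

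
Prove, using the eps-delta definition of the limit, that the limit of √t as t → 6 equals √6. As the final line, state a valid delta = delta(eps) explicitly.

Let eps > 0 be given. We want delta > 0 such that 0 < |t − 6| < delta implies |√t − √6| < eps.
Rationalise: √t − √6 = (t − 6)/(√t + √6), so |√t − √6| = |t − 6|/(√t + √6).
Restrict delta ≤ 6 so that |t − 6| < 6 forces t > 0, and then √t + √6 > √6.
Hence |√t − √6| < |t − 6|/√6, which is < eps once |t − 6| < √6·eps.
Take delta = min(6, √6·eps). If 0 < |t − 6| < delta then t > 0 and |√t − √6| < |t − 6|/√6 < eps.

delta = min(6, √6·eps)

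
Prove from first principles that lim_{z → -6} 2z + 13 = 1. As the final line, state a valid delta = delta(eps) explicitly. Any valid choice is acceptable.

delta = eps/2

Suppose eps > 0. We need delta > 0 so that 0 < |z + 6| < delta implies |(2z + 13) − 1| < eps.
Since (2z + 13) − 1 = 2(z + 6), we have |(2z + 13) − 1| = 2|z + 6|.
So 2|z + 6| < eps exactly when |z + 6| < eps/2.
Choosing delta = eps/2 gives |(2z + 13) − 1| = 2|z + 6| < eps whenever |z + 6| < delta.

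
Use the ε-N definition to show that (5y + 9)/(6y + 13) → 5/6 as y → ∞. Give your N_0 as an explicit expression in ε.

N_0 = (11/36)/ε

Let ε > 0 be given. We seek N_0 > 0 such that y > N_0 implies |(5y + 9)/(6y + 13) − (5/6)| < ε.
(5y + 9)/(6y + 13) − (5/6) = (6(5y + 9) − 5(6y + 13)) / (6(6y + 13)) = -11/(6(6y + 13)).
For y > 0 we have 6y + 13 > 6y, so |(5y + 9)/(6y + 13) − (5/6)| = 11/(6(6y + 13)) < 11/(6·6y) = (11/36)/y.
Thus |(5y + 9)/(6y + 13) − (5/6)| < ε whenever y > (11/36)/ε.
Take N_0 = (11/36)/ε. If y > N_0 then |(5y + 9)/(6y + 13) − (5/6)| < (11/36)/y < ε.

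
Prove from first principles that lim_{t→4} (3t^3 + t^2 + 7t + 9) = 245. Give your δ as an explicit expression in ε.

Suppose ε > 0. We want δ > 0 such that 0 < |t − 4| < δ implies |(3t^3 + t^2 + 7t + 9) − 245| < ε.
(3t^3 + t^2 + 7t + 9) − 245 = 3t^3 + t^2 + 7t - 236 = (t − 4)(3t^2 + 13t + 59).
So |(3t^3 + t^2 + 7t + 9) − 245| = |t − 4|·|3t^2 + 13t + 59|.
Assume first that |t − 4| < 1, so |t| < 5. Then |3t^2 + 13t + 59| ≤ 3·5^2 + 13·5 + 59 = 199.
Hence |(3t^3 + t^2 + 7t + 9) − 245| ≤ 199|t − 4| < ε provided |t − 4| < ε/199.
Take δ = min(1, ε/199). Then 0 < |t − 4| < δ gives both |t − 4| < 1 and |t − 4| < ε/199, so |(3t^3 + t^2 + 7t + 9) − 245| < ε.

δ = min(1, ε/199)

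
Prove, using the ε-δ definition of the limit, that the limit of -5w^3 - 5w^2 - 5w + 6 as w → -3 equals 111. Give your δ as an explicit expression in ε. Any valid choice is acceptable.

Fix ε > 0. We want δ > 0 such that 0 < |w + 3| < δ implies |(-5w^3 - 5w^2 - 5w + 6) − 111| < ε.
(-5w^3 - 5w^2 - 5w + 6) − 111 = -5w^3 - 5w^2 - 5w - 105 = (w + 3)(-5w^2 + 10w - 35).
So |(-5w^3 - 5w^2 - 5w + 6) − 111| = |w + 3|·|-5w^2 + 10w - 35|.
Require δ ≤ 1. Then |w + 3| < 1 gives |w| < 4, and by the triangle inequality |-5w^2 + 10w - 35| ≤ 5·4^2 + 10·4 + 35 = 155.
Hence |(-5w^3 - 5w^2 - 5w + 6) − 111| ≤ 155|w + 3| < ε provided |w + 3| < ε/155.
Take δ = min(1, ε/155). Then 0 < |w + 3| < δ gives both |w + 3| < 1 and |w + 3| < ε/155, so |(-5w^3 - 5w^2 - 5w + 6) − 111| < ε.

δ = min(1, ε/155)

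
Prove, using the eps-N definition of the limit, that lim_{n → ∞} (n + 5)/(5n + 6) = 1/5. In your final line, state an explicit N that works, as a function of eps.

N = (19/25)/eps

Let eps > 0. For n ≥ 1, |(n + 5)/(5n + 6) − (1/5)| = |19|/(5(5n + 6)) = 19/(5(5n + 6)).
Since 5n + 6 ≥ 5n for n ≥ 1, this is ≤ 19/(5·5n) = (19/25)/n.
So |(n + 5)/(5n + 6) − (1/5)| < eps whenever n > (19/25)/eps.
Take N = (19/25)/eps. If n > N then |(n + 5)/(5n + 6) − (1/5)| ≤ (19/25)/n < eps.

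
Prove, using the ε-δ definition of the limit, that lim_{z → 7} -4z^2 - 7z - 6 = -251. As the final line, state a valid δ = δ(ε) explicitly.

δ = min(1, ε/67)

Let ε > 0. We want δ > 0 such that 0 < |z − 7| < δ implies |(-4z^2 - 7z - 6) + 251| < ε.
(-4z^2 - 7z - 6) + 251 = -4z^2 - 7z + 245 = (z − 7)(-4z - 35).
So |(-4z^2 - 7z - 6) + 251| = |z − 7|·|-4z - 35|.
Assume first that |z − 7| < 1, so |z| < 8. Then |-4z - 35| ≤ 4·8 + 35 = 67.
Hence |(-4z^2 - 7z - 6) + 251| ≤ 67|z − 7| < ε provided |z − 7| < ε/67.
Choosing δ = min(1, ε/67) ensures both conditions, hence |(-4z^2 - 7z - 6) + 251| < ε.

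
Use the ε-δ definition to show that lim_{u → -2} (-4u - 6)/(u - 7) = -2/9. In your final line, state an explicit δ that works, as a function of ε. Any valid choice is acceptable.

Suppose ε > 0. We want δ > 0 with 0 < |u + 2| < δ ⇒ |(-4u - 6)/(u - 7) + 2/9| < ε.
Combining over a common denominator, (-4u - 6)/(u - 7) + 2/9 = [(-4u - 6)·(-9) − 2·(u - 7)] / [(-9)·(u - 7)] = 34(u + 2) / ((-9)(u - 7)).
So |(-4u - 6)/(u - 7) + 2/9| = 34|u + 2| / (9·|u − 7|).
Require δ ≤ 9/2, so |u − 7| ≥ |-9| − |u + 2| > 9 − 9/2 = 9/2.
Hence |(-4u - 6)/(u - 7) + 2/9| < 34|u + 2|/(9·(9/2)) = (68/81)|u + 2|, which is < ε once |u + 2| < (81/68)ε.
Take δ = min(9/2, (81/68)ε). Then 0 < |u + 2| < δ forces both bounds, so |(-4u - 6)/(u - 7) + 2/9| < ε.

δ = min(9/2, (81/68)ε)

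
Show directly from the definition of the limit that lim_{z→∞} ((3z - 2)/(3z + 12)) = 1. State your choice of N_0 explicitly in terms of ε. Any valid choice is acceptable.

N_0 = (14/3)/ε

Fix ε > 0. We seek N_0 > 0 such that z > N_0 implies |(3z - 2)/(3z + 12) − 1| < ε.
(3z - 2)/(3z + 12) − 1 = (3(3z - 2) − 3(3z + 12)) / (3(3z + 12)) = -42/(3(3z + 12)).
For z > 0 we have 3z + 12 > 3z, so |(3z - 2)/(3z + 12) − 1| = 42/(3(3z + 12)) < 42/(3·3z) = (14/3)/z.
Thus |(3z - 2)/(3z + 12) − 1| < ε whenever z > (14/3)/ε.
Take N_0 = (14/3)/ε. If z > N_0 then |(3z - 2)/(3z + 12) − 1| < (14/3)/z < ε.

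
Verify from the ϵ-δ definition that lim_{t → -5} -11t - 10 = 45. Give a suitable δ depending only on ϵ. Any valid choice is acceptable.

δ = ϵ/11

Let ϵ > 0 be given. We need δ > 0 so that 0 < |t + 5| < δ implies |(-11t - 10) − 45| < ϵ.
|(-11t - 10) − 45| = |-11t - 55| = 11|t + 5|.
Thus it suffices that |t + 5| < ϵ/11.
Choosing δ = ϵ/11 gives |(-11t - 10) − 45| = 11|t + 5| < ϵ whenever |t + 5| < δ.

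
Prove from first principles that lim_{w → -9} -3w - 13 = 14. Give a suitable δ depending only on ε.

δ = ε/3

Fix ε > 0. We need δ > 0 so that 0 < |w + 9| < δ implies |(-3w - 13) − 14| < ε.
|(-3w - 13) − 14| = |-3w - 27| = 3|w + 9|.
Thus it suffices that |w + 9| < ε/3.
Take δ = ε/3. If 0 < |w + 9| < δ then |(-3w - 13) − 14| = 3|w + 9| < 3·(ε/3) = ε.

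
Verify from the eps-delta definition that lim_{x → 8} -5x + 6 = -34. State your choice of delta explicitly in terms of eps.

delta = eps/5

Let eps > 0 be given. We need delta > 0 so that 0 < |x − 8| < delta implies |(-5x + 6) + 34| < eps.
Since (-5x + 6) + 34 = -5(x − 8), we have |(-5x + 6) + 34| = 5|x − 8|.
So 5|x − 8| < eps exactly when |x − 8| < eps/5.
Take delta = eps/5. If 0 < |x − 8| < delta then |(-5x + 6) + 34| = 5|x − 8| < 5·(eps/5) = eps.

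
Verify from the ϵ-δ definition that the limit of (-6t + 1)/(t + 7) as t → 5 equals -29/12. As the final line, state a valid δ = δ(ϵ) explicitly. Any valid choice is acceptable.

Suppose ϵ > 0. We want δ > 0 with 0 < |t − 5| < δ ⇒ |(-6t + 1)/(t + 7) + 29/12| < ϵ.
Combining over a common denominator, (-6t + 1)/(t + 7) + 29/12 = [(-6t + 1)·12 − (-29)·(t + 7)] / [12·(t + 7)] = -43(t − 5) / (12(t + 7)).
So |(-6t + 1)/(t + 7) + 29/12| = 43|t − 5| / (12·|t + 7|).
Require δ ≤ 6, so |t + 7| ≥ |12| − |t − 5| > 12 − 6 = 6.
Hence |(-6t + 1)/(t + 7) + 29/12| < 43|t − 5|/(12·6) = (43/72)|t − 5|, which is < ϵ once |t − 5| < (72/43)ϵ.
Take δ = min(6, (72/43)ϵ). Then 0 < |t − 5| < δ forces both bounds, so |(-6t + 1)/(t + 7) + 29/12| < ϵ.

δ = min(6, (72/43)ϵ)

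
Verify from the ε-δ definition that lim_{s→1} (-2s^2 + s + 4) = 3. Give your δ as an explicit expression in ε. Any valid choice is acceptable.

Fix ε > 0. We want δ > 0 such that 0 < |s − 1| < δ implies |(-2s^2 + s + 4) − 3| < ε.
(-2s^2 + s + 4) − 3 = -2s^2 + s + 1 = (s − 1)(-2s - 1).
So |(-2s^2 + s + 4) − 3| = |s − 1|·|-2s - 1|.
Require δ ≤ 1. Then |s − 1| < 1 gives |s| < 2, and by the triangle inequality |-2s - 1| ≤ 2·2 + 1 = 5.
Hence |(-2s^2 + s + 4) − 3| ≤ 5|s − 1| < ε provided |s − 1| < ε/5.
Take δ = min(1, ε/5). Then 0 < |s − 1| < δ gives both |s − 1| < 1 and |s − 1| < ε/5, so |(-2s^2 + s + 4) − 3| < ε.

δ = min(1, ε/5)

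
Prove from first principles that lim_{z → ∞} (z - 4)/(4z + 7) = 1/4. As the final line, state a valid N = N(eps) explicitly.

Let eps > 0 be given. We seek N > 0 such that z > N implies |(z - 4)/(4z + 7) − (1/4)| < eps.
(z - 4)/(4z + 7) − (1/4) = (4(z - 4) − (4z + 7)) / (4(4z + 7)) = -23/(4(4z + 7)).
For z > 0 we have 4z + 7 > 4z, so |(z - 4)/(4z + 7) − (1/4)| = 23/(4(4z + 7)) < 23/(4·4z) = (23/16)/z.
Thus |(z - 4)/(4z + 7) − (1/4)| < eps whenever z > (23/16)/eps.
Take N = (23/16)/eps. If z > N then |(z - 4)/(4z + 7) − (1/4)| < (23/16)/z < eps.

N = (23/16)/eps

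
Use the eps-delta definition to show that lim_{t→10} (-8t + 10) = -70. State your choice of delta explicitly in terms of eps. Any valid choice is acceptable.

delta = eps/8

Let eps > 0 be given. We need delta > 0 so that 0 < |t − 10| < delta implies |(-8t + 10) + 70| < eps.
Since (-8t + 10) + 70 = -8(t − 10), we have |(-8t + 10) + 70| = 8|t − 10|.
Thus it suffices that |t − 10| < eps/8.
Choosing delta = eps/8 gives |(-8t + 10) + 70| = 8|t − 10| < eps whenever |t − 10| < delta.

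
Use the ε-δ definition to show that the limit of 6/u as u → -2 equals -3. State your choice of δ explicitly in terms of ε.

Let ε > 0. We seek δ > 0 such that 0 < |u + 2| < δ implies |6/u + 3| < ε.
|6/u + 3| = 6·|-2 − u|/(2·|u|) = 6|u + 2|/(2|u|).
Restrict δ ≤ 1. Then |u + 2| < 1 gives |u| > 1, so 2|u| > 2.
Then |6/u + 3| < 6|u + 2|/2, which is < ε when |u + 2| < (1/3)ε.
Take δ = min(1, (1/3)ε). Then 0 < |u + 2| < δ gives both |u + 2| < 1 and |u + 2| < (1/3)ε, so |6/u + 3| < ε.

δ = min(1, (1/3)ε)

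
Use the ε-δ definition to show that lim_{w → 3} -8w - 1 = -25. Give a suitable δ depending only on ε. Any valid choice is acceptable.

δ = ε/8

Suppose ε > 0. We need δ > 0 so that 0 < |w − 3| < δ implies |(-8w - 1) + 25| < ε.
Since (-8w - 1) + 25 = -8(w − 3), we have |(-8w - 1) + 25| = 8|w − 3|.
Thus it suffices that |w − 3| < ε/8.
Choosing δ = ε/8 gives |(-8w - 1) + 25| = 8|w − 3| < ε whenever |w − 3| < δ.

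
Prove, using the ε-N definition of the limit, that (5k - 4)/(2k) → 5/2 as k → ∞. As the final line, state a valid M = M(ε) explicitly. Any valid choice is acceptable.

M = 2/ε

Suppose ε > 0. For k ≥ 1, |(5k - 4)/(2k) − (5/2)| = |-8|/(2(2k)) = 8/(2(2k)).
Since 2k ≥ 2k for k ≥ 1, this is ≤ 8/(2·2k) = 2/k.
So |(5k - 4)/(2k) − (5/2)| < ε whenever k > 2/ε.
Take M = 2/ε. If k > M then |(5k - 4)/(2k) − (5/2)| ≤ 2/k < ε.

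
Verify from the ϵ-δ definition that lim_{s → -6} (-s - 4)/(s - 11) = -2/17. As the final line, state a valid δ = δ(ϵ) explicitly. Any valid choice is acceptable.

δ = min(17/2, (289/30)ϵ)

Fix ϵ > 0. We want δ > 0 with 0 < |s + 6| < δ ⇒ |(-s - 4)/(s - 11) + 2/17| < ϵ.
Combining over a common denominator, (-s - 4)/(s - 11) + 2/17 = [(-s - 4)·(-17) − 2·(s - 11)] / [(-17)·(s - 11)] = 15(s + 6) / ((-17)(s - 11)).
So |(-s - 4)/(s - 11) + 2/17| = 15|s + 6| / (17·|s − 11|).
Restrict δ ≤ 17/2. Then |s + 6| < 17/2 gives |s − 11| = |(s + 6) + (-17)| ≥ 17 − 17/2 = 17/2.
Hence |(-s - 4)/(s - 11) + 2/17| < 15|s + 6|/(17·(17/2)) = (30/289)|s + 6|, which is < ϵ once |s + 6| < (289/30)ϵ.
Take δ = min(17/2, (289/30)ϵ). Then 0 < |s + 6| < δ forces both bounds, so |(-s - 4)/(s - 11) + 2/17| < ϵ.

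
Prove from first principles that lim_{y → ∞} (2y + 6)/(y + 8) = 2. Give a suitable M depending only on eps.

Let eps > 0 be given. We seek M > 0 such that y > M implies |(2y + 6)/(y + 8) − 2| < eps.
(2y + 6)/(y + 8) − 2 = ((2y + 6) − 2(y + 8)) / ((y + 8)) = -10/((y + 8)).
For y > 0 we have y + 8 > y, so |(2y + 6)/(y + 8) − 2| = 10/((y + 8)) < 10/(y) = 10/y.
Thus |(2y + 6)/(y + 8) − 2| < eps whenever y > 10/eps.
Take M = 10/eps. If y > M then |(2y + 6)/(y + 8) − 2| < 10/y < eps.

M = 10/eps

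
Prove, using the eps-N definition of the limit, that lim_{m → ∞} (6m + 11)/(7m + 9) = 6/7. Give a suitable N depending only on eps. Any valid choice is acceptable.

Let eps > 0 be given. For m ≥ 1, |(6m + 11)/(7m + 9) − (6/7)| = |23|/(7(7m + 9)) = 23/(7(7m + 9)).
Since 7m + 9 ≥ 7m for m ≥ 1, this is ≤ 23/(7·7m) = (23/49)/m.
So |(6m + 11)/(7m + 9) − (6/7)| < eps whenever m > (23/49)/eps.
Take N = (23/49)/eps. If m > N then |(6m + 11)/(7m + 9) − (6/7)| ≤ (23/49)/m < eps.

N = (23/49)/eps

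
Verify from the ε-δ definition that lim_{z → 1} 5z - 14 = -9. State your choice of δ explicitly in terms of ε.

Fix ε > 0. We need δ > 0 so that 0 < |z − 1| < δ implies |(5z - 14) + 9| < ε.
Since (5z - 14) + 9 = 5(z − 1), we have |(5z - 14) + 9| = 5|z − 1|.
So 5|z − 1| < ε exactly when |z − 1| < ε/5.
Take δ = ε/5. If 0 < |z − 1| < δ then |(5z - 14) + 9| = 5|z − 1| < 5·(ε/5) = ε.

δ = ε/5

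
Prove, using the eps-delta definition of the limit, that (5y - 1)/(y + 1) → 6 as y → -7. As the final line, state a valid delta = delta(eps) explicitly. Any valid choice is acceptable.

delta = min(3, 3eps)

Let eps > 0 be given. We want delta > 0 with 0 < |y + 7| < delta ⇒ |(5y - 1)/(y + 1) − 6| < eps.
Combining over a common denominator, (5y - 1)/(y + 1) − 6 = [(5y - 1)·(-6) − (-36)·(y + 1)] / [(-6)·(y + 1)] = 6(y + 7) / ((-6)(y + 1)).
So |(5y - 1)/(y + 1) − 6| = 6|y + 7| / (6·|y + 1|).
Restrict delta ≤ 3. Then |y + 7| < 3 gives |y + 1| = |(y + 7) + (-6)| ≥ 6 − 3 = 3.
Hence |(5y - 1)/(y + 1) − 6| < 6|y + 7|/(6·3) = (1/3)|y + 7|, which is < eps once |y + 7| < 3eps.
Take delta = min(3, 3eps). Then 0 < |y + 7| < delta forces both bounds, so |(5y - 1)/(y + 1) − 6| < eps.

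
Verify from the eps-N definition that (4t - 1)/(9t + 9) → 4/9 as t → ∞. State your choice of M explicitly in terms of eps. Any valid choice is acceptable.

M = (5/9)/eps

Let eps > 0. We seek M > 0 such that t > M implies |(4t - 1)/(9t + 9) − (4/9)| < eps.
(4t - 1)/(9t + 9) − (4/9) = (9(4t - 1) − 4(9t + 9)) / (9(9t + 9)) = -45/(9(9t + 9)).
For t > 0 we have 9t + 9 > 9t, so |(4t - 1)/(9t + 9) − (4/9)| = 45/(9(9t + 9)) < 45/(9·9t) = (5/9)/t.
Thus |(4t - 1)/(9t + 9) − (4/9)| < eps whenever t > (5/9)/eps.
Take M = (5/9)/eps. If t > M then |(4t - 1)/(9t + 9) − (4/9)| < (5/9)/t < eps.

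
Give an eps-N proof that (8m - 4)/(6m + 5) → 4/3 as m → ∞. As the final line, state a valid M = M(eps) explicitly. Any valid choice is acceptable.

M = (16/9)/eps

Let eps > 0 be given. For m ≥ 1, |(8m - 4)/(6m + 5) − (4/3)| = |-64|/(6(6m + 5)) = 64/(6(6m + 5)).
Since 6m + 5 ≥ 6m for m ≥ 1, this is ≤ 64/(6·6m) = (16/9)/m.
So |(8m - 4)/(6m + 5) − (4/3)| < eps whenever m > (16/9)/eps.
Take M = (16/9)/eps. If m > M then |(8m - 4)/(6m + 5) − (4/3)| ≤ (16/9)/m < eps.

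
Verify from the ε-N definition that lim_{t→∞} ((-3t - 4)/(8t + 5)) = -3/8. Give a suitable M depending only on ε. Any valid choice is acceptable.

M = (17/64)/ε

Let ε > 0 be given. We seek M > 0 such that t > M implies |(-3t - 4)/(8t + 5) + 3/8| < ε.
(-3t - 4)/(8t + 5) + 3/8 = (8(-3t - 4) − (-3)(8t + 5)) / (8(8t + 5)) = -17/(8(8t + 5)).
For t > 0 we have 8t + 5 > 8t, so |(-3t - 4)/(8t + 5) + 3/8| = 17/(8(8t + 5)) < 17/(8·8t) = (17/64)/t.
Thus |(-3t - 4)/(8t + 5) + 3/8| < ε whenever t > (17/64)/ε.
Take M = (17/64)/ε. If t > M then |(-3t - 4)/(8t + 5) + 3/8| < (17/64)/t < ε.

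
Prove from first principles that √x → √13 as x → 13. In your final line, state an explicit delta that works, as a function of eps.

Fix eps > 0. We want delta > 0 such that 0 < |x − 13| < delta implies |√x − √13| < eps.
Multiplying by the conjugate, |√x − √13| = |x − 13|/(√x + √13).
Restrict delta ≤ 13 so that |x − 13| < 13 forces x > 0, and then √x + √13 > √13.
Hence |√x − √13| < |x − 13|/√13, which is < eps once |x − 13| < √13·eps.
Take delta = min(13, √13·eps). If 0 < |x − 13| < delta then x > 0 and |√x − √13| < |x − 13|/√13 < eps.

delta = min(13, √13·eps)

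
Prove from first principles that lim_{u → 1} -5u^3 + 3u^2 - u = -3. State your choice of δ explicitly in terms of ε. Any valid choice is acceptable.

Fix ε > 0. We want δ > 0 such that 0 < |u − 1| < δ implies |(-5u^3 + 3u^2 - u) + 3| < ε.
(-5u^3 + 3u^2 - u) + 3 = -5u^3 + 3u^2 - u + 3 = (u − 1)(-5u^2 - 2u - 3).
So |(-5u^3 + 3u^2 - u) + 3| = |u − 1|·|-5u^2 - 2u - 3|.
Require δ ≤ 1. Then |u − 1| < 1 gives |u| < 2, and by the triangle inequality |-5u^2 - 2u - 3| ≤ 5·2^2 + 2·2 + 3 = 27.
Hence |(-5u^3 + 3u^2 - u) + 3| ≤ 27|u − 1| < ε provided |u − 1| < ε/27.
Choosing δ = min(1, ε/27) ensures both conditions, hence |(-5u^3 + 3u^2 - u) + 3| < ε.

δ = min(1, ε/27)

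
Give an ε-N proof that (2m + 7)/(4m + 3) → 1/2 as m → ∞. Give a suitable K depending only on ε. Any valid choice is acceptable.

Suppose ε > 0. For m ≥ 1, |(2m + 7)/(4m + 3) − (1/2)| = |22|/(4(4m + 3)) = 22/(4(4m + 3)).
Since 4m + 3 ≥ 4m for m ≥ 1, this is ≤ 22/(4·4m) = (11/8)/m.
So |(2m + 7)/(4m + 3) − (1/2)| < ε whenever m > (11/8)/ε.
Take K = (11/8)/ε. If m > K then |(2m + 7)/(4m + 3) − (1/2)| ≤ (11/8)/m < ε.

K = (11/8)/ε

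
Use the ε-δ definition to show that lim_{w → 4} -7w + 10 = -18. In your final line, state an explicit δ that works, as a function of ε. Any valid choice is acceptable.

δ = ε/7

Let ε > 0. We need δ > 0 so that 0 < |w − 4| < δ implies |(-7w + 10) + 18| < ε.
|(-7w + 10) + 18| = |-7w + 28| = 7|w − 4|.
So 7|w − 4| < ε exactly when |w − 4| < ε/7.
Take δ = ε/7. If 0 < |w − 4| < δ then |(-7w + 10) + 18| = 7|w − 4| < 7·(ε/7) = ε.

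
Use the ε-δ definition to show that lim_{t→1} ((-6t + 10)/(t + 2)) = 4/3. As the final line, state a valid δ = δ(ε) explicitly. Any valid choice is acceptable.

Suppose ε > 0. We want δ > 0 with 0 < |t − 1| < δ ⇒ |(-6t + 10)/(t + 2) − (4/3)| < ε.
Combining over a common denominator, (-6t + 10)/(t + 2) − (4/3) = [(-6t + 10)·3 − 4·(t + 2)] / [3·(t + 2)] = -22(t − 1) / (3(t + 2)).
So |(-6t + 10)/(t + 2) − (4/3)| = 22|t − 1| / (3·|t + 2|).
Restrict δ ≤ 3/2. Then |t − 1| < 3/2 gives |t + 2| = |(t − 1) + 3| ≥ 3 − 3/2 = 3/2.
Hence |(-6t + 10)/(t + 2) − (4/3)| < 22|t − 1|/(3·(3/2)) = (44/9)|t − 1|, which is < ε once |t − 1| < (9/44)ε.
Take δ = min(3/2, (9/44)ε). Then 0 < |t − 1| < δ forces both bounds, so |(-6t + 10)/(t + 2) − (4/3)| < ε.

δ = min(3/2, (9/44)ε)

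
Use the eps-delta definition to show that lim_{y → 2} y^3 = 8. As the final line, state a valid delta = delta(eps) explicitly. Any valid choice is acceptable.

delta = min(1, eps/19)

Let eps > 0 be given. We seek delta > 0 with 0 < |y − 2| < delta ⇒ |y^3 − 8| < eps.
Factor: y^3 − 8 = (y − 2)(y^2 + 2y + 4), so |y^3 − 8| = |y − 2|·|y^2 + 2y + 4|.
Impose delta ≤ 1 so that |y| < 3; then |y^2 + 2y + 4| ≤ 19.
Hence |y^3 − 8| ≤ 19|y − 2|, which is < eps once |y − 2| < eps/19.
Take delta = min(1, eps/19). If 0 < |y − 2| < delta then both bounds hold and |y^3 − 8| ≤ 19|y − 2| < 19·(eps/19) = eps.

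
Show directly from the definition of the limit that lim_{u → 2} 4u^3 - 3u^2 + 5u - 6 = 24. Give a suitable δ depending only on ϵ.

δ = min(1, ϵ/66)

Suppose ϵ > 0. We want δ > 0 such that 0 < |u − 2| < δ implies |(4u^3 - 3u^2 + 5u - 6) − 24| < ϵ.
(4u^3 - 3u^2 + 5u - 6) − 24 = 4u^3 - 3u^2 + 5u - 30 = (u − 2)(4u^2 + 5u + 15).
So |(4u^3 - 3u^2 + 5u - 6) − 24| = |u − 2|·|4u^2 + 5u + 15|.
Assume first that |u − 2| < 1, so |u| < 3. Then |4u^2 + 5u + 15| ≤ 4·3^2 + 5·3 + 15 = 66.
Hence |(4u^3 - 3u^2 + 5u - 6) − 24| ≤ 66|u − 2| < ϵ provided |u − 2| < ϵ/66.
Take δ = min(1, ϵ/66). Then 0 < |u − 2| < δ gives both |u − 2| < 1 and |u − 2| < ϵ/66, so |(4u^3 - 3u^2 + 5u - 6) − 24| < ϵ.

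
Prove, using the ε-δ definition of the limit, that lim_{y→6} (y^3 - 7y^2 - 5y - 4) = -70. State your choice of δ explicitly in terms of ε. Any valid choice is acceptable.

Let ε > 0. We want δ > 0 such that 0 < |y − 6| < δ implies |(y^3 - 7y^2 - 5y - 4) + 70| < ε.
(y^3 - 7y^2 - 5y - 4) + 70 = y^3 - 7y^2 - 5y + 66 = (y − 6)(y^2 - y - 11).
So |(y^3 - 7y^2 - 5y - 4) + 70| = |y − 6|·|y^2 - y - 11|.
Assume first that |y − 6| < 2, so |y| < 8. Then |y^2 - y - 11| ≤ 8^2 + 8 + 11 = 83.
Hence |(y^3 - 7y^2 - 5y - 4) + 70| ≤ 83|y − 6| < ε provided |y − 6| < ε/83.
Choosing δ = min(2, ε/83) ensures both conditions, hence |(y^3 - 7y^2 - 5y - 4) + 70| < ε.

δ = min(2, ε/83)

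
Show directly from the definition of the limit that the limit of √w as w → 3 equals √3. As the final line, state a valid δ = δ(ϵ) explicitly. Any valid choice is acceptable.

δ = min(3, √3·ϵ)

Let ϵ > 0. We want δ > 0 such that 0 < |w − 3| < δ implies |√w − √3| < ϵ.
Multiplying by the conjugate, |√w − √3| = |w − 3|/(√w + √3).
Restrict δ ≤ 3 so that |w − 3| < 3 forces w > 0, and then √w + √3 > √3.
Hence |√w − √3| < |w − 3|/√3, which is < ϵ once |w − 3| < √3·ϵ.
Take δ = min(3, √3·ϵ). If 0 < |w − 3| < δ then w > 0 and |√w − √3| < |w − 3|/√3 < ϵ.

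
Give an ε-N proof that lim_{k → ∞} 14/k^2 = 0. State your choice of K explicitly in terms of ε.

Let ε > 0 be given. For k ≥ 1, |14/k^2 − 0| = 14/k^2.
14/k^2 < ε ⇔ k^2 > 14/ε ⇔ k > (14/ε)^{1/2}.
Take K = (14/ε)^{1/2}. Then k > K implies 14/k^2 < ε.

K = (14/ε)^{1/2}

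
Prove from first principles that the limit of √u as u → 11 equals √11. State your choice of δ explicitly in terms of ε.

δ = min(11, √11·ε)

Let ε > 0. We want δ > 0 such that 0 < |u − 11| < δ implies |√u − √11| < ε.
Rationalise: √u − √11 = (u − 11)/(√u + √11), so |√u − √11| = |u − 11|/(√u + √11).
Restrict δ ≤ 11 so that |u − 11| < 11 forces u > 0, and then √u + √11 > √11.
Hence |√u − √11| < |u − 11|/√11, which is < ε once |u − 11| < √11·ε.
Take δ = min(11, √11·ε). If 0 < |u − 11| < δ then u > 0 and |√u − √11| < |u − 11|/√11 < ε.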